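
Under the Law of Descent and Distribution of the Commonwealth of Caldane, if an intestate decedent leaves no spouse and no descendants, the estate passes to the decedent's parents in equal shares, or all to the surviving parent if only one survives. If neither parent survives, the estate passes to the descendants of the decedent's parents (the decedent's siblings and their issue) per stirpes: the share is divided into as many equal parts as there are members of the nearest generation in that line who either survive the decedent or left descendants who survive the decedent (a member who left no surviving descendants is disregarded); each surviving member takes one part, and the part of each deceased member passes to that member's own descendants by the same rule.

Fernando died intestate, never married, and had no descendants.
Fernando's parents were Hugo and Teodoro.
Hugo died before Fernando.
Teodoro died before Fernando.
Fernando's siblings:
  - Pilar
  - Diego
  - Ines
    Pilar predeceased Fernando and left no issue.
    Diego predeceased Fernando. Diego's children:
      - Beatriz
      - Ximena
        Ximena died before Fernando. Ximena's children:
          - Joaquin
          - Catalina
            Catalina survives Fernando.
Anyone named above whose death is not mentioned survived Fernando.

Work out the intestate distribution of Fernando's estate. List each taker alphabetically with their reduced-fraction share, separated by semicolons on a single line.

Beatriz 1/4; Catalina 1/8; Ines 1/2; Joaquin 1/8

Neither parent survives and there are no descendants, so the estate passes to Fernando's siblings and their issue per stirpes.
Pilar left no surviving issue, so that branch lapses and is disregarded.
The estate is divided into 2 equal shares of 1/2 among Diego, Ines.
Diego predeceased; the 1/2 allotted to Diego's branch passes to Diego's issue by representation.
The 1/2 is divided into 2 equal shares of 1/4 among Beatriz, Ximena.
Beatriz is living and takes 1/4.
Ximena predeceased; the 1/4 allotted to Ximena's branch passes to Ximena's issue by representation.
The 1/4 is divided into 2 equal shares of 1/8 among Joaquin, Catalina.
Joaquin is living and takes 1/8.
Catalina is living and takes 1/8.
Ines is living and takes 1/2.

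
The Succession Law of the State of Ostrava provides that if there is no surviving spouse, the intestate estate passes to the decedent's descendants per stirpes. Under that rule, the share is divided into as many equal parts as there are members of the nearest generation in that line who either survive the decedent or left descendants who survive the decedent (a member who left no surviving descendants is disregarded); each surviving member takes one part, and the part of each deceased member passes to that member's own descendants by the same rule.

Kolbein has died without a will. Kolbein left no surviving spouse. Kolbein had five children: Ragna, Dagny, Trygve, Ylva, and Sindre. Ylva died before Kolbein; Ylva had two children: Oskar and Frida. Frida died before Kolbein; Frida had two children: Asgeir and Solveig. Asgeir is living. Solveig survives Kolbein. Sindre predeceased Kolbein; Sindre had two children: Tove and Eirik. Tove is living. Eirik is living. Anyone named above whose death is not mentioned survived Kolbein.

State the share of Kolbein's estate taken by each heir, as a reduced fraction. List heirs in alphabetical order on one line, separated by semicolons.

There is no surviving spouse, so the entire estate passes to Kolbein's descendants per stirpes.
The estate is divided into 5 equal shares of 1/5 among Ragna, Dagny, Trygve, Ylva, Sindre.
Ragna is living and takes 1/5.
Dagny is living and takes 1/5.
Trygve is living and takes 1/5.
Ylva predeceased; the 1/5 allotted to Ylva's branch passes to Ylva's issue by representation.
The 1/5 is divided into 2 equal shares of 1/10 among Oskar, Frida.
Oskar is living and takes 1/10.
Frida predeceased; the 1/10 allotted to Frida's branch passes to Frida's issue by representation.
The 1/10 is divided into 2 equal shares of 1/20 among Asgeir, Solveig.
Asgeir is living and takes 1/20.
Solveig is living and takes 1/20.
Sindre predeceased; the 1/5 allotted to Sindre's branch passes to Sindre's issue by representation.
The 1/5 is divided into 2 equal shares of 1/10 among Tove, Eirik.
Tove is living and takes 1/10.
Eirik is living and takes 1/10.

Asgeir 1/20; Dagny 1/5; Eirik 1/10; Oskar 1/10; Ragna 1/5; Solveig 1/20; Tove 1/10; Trygve 1/5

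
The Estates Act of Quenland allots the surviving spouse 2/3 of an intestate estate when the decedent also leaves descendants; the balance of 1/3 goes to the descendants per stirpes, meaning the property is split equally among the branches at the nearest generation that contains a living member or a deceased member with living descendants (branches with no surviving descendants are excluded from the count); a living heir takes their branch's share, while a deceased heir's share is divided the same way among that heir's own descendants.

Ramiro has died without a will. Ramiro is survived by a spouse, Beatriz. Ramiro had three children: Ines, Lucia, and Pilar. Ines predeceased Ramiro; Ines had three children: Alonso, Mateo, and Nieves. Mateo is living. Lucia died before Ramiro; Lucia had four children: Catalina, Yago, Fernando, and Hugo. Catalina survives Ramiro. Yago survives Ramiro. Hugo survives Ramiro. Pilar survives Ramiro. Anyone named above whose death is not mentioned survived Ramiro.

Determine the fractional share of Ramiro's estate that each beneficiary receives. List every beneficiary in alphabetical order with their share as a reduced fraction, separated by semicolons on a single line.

Alonso 1/27; Beatriz 2/3; Catalina 1/36; Fernando 1/36; Hugo 1/36; Mateo 1/27; Nieves 1/27; Pilar 1/9; Yago 1/36

Beatriz, as surviving spouse, takes 2/3.
The remaining 1/3 passes to Ramiro's descendants per stirpes.
The 1/3 is divided into 3 equal shares of 1/9 among Ines, Lucia, Pilar.
Ines predeceased; the 1/9 allotted to Ines's branch passes to Ines's issue by representation.
The 1/9 is divided into 3 equal shares of 1/27 among Alonso, Mateo, Nieves.
Alonso is living and takes 1/27.
Mateo is living and takes 1/27.
Nieves is living and takes 1/27.
Lucia predeceased; the 1/9 allotted to Lucia's branch passes to Lucia's issue by representation.
The 1/9 is divided into 4 equal shares of 1/36 among Catalina, Yago, Fernando, Hugo.
Catalina is living and takes 1/36.
Yago is living and takes 1/36.
Fernando is living and takes 1/36.
Hugo is living and takes 1/36.
Pilar is living and takes 1/9.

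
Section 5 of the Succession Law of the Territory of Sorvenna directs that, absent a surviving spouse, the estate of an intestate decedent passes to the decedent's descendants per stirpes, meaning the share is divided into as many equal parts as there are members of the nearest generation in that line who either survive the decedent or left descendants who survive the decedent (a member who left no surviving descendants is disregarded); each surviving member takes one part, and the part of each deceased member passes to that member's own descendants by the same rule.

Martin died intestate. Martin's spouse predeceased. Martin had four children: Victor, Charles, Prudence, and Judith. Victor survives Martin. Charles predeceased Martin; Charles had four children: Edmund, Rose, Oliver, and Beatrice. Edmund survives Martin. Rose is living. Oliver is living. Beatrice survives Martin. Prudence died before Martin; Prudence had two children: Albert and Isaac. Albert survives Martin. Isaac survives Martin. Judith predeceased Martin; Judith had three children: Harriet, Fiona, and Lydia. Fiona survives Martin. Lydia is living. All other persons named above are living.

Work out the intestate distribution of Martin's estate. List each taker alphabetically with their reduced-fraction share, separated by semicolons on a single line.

There is no surviving spouse, so the entire estate passes to Martin's descendants per stirpes.
The estate is divided into 4 equal shares of 1/4 among Victor, Charles, Prudence, Judith.
Victor is living and takes 1/4.
Charles predeceased; the 1/4 allotted to Charles's branch passes to Charles's issue by representation.
The 1/4 is divided into 4 equal shares of 1/16 among Edmund, Rose, Oliver, Beatrice.
Edmund is living and takes 1/16.
Rose is living and takes 1/16.
Oliver is living and takes 1/16.
Beatrice is living and takes 1/16.
Prudence predeceased; the 1/4 allotted to Prudence's branch passes to Prudence's issue by representation.
The 1/4 is divided into 2 equal shares of 1/8 among Albert, Isaac.
Albert is living and takes 1/8.
Isaac is living and takes 1/8.
Judith predeceased; the 1/4 allotted to Judith's branch passes to Judith's issue by representation.
The 1/4 is divided into 3 equal shares of 1/12 among Harriet, Fiona, Lydia.
Harriet is living and takes 1/12.
Fiona is living and takes 1/12.
Lydia is living and takes 1/12.

Albert 1/8; Beatrice 1/16; Edmund 1/16; Fiona 1/12; Harriet 1/12; Isaac 1/8; Lydia 1/12; Oliver 1/16; Rose 1/16; Victor 1/4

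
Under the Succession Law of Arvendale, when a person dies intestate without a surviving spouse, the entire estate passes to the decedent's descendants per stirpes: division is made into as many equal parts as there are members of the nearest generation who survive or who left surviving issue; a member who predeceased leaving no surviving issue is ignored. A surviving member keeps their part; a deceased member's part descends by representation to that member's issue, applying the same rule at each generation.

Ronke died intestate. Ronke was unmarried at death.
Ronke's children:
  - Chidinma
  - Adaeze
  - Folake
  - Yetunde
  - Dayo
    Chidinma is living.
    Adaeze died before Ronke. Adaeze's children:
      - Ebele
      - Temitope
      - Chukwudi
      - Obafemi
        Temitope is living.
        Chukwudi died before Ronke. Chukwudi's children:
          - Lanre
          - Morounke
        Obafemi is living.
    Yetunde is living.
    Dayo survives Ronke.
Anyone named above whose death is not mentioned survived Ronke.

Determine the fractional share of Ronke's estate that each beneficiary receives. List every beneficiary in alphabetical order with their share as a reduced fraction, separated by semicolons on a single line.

Chidinma 1/5; Dayo 1/5; Ebele 1/20; Folake 1/5; Lanre 1/40; Morounke 1/40; Obafemi 1/20; Temitope 1/20; Yetunde 1/5

There is no surviving spouse, so the entire estate passes to Ronke's descendants per stirpes.
The estate is divided into 5 equal shares of 1/5 among Chidinma, Adaeze, Folake, Yetunde, Dayo.
Chidinma is living and takes 1/5.
Adaeze predeceased; the 1/5 allotted to Adaeze's branch passes to Adaeze's issue by representation.
The 1/5 is divided into 4 equal shares of 1/20 among Ebele, Temitope, Chukwudi, Obafemi.
Ebele is living and takes 1/20.
Temitope is living and takes 1/20.
Chukwudi predeceased; the 1/20 allotted to Chukwudi's branch passes to Chukwudi's issue by representation.
The 1/20 is divided into 2 equal shares of 1/40 among Lanre, Morounke.
Lanre is living and takes 1/40.
Morounke is living and takes 1/40.
Obafemi is living and takes 1/20.
Folake is living and takes 1/5.
Yetunde is living and takes 1/5.
Dayo is living and takes 1/5.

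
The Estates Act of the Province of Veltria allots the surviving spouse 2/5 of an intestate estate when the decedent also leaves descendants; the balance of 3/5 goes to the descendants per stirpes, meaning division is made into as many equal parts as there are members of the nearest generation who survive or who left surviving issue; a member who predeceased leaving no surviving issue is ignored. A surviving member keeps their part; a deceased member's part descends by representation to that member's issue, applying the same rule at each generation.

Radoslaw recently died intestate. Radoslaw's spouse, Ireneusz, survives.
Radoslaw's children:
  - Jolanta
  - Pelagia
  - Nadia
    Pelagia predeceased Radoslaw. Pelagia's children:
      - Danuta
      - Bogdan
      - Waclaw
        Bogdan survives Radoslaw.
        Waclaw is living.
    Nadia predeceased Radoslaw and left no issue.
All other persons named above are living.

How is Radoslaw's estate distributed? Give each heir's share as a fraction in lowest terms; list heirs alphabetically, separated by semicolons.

Bogdan 1/10; Danuta 1/10; Ireneusz 2/5; Jolanta 3/10; Waclaw 1/10

Ireneusz, as surviving spouse, takes 2/5.
The remaining 3/5 passes to Radoslaw's descendants per stirpes.
Nadia left no surviving issue, so that branch lapses and is disregarded.
The 3/5 is divided into 2 equal shares of 3/10 among Jolanta, Pelagia.
Jolanta is living and takes 3/10.
Pelagia predeceased; the 3/10 allotted to Pelagia's branch passes to Pelagia's issue by representation.
The 3/10 is divided into 3 equal shares of 1/10 among Danuta, Bogdan, Waclaw.
Danuta is living and takes 1/10.
Bogdan is living and takes 1/10.
Waclaw is living and takes 1/10.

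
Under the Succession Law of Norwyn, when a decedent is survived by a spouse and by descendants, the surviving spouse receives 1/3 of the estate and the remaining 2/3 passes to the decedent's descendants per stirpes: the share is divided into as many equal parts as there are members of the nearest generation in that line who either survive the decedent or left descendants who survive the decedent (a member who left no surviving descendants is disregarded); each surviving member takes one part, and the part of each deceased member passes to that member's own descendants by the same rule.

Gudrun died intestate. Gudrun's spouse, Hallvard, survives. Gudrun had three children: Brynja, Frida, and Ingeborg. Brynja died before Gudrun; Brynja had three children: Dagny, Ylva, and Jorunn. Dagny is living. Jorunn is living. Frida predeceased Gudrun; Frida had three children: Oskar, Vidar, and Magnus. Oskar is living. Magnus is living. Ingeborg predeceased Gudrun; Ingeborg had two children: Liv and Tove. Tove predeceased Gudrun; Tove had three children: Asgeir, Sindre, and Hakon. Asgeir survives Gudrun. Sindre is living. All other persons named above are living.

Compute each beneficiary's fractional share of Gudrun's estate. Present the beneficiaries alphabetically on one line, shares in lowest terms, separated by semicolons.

Asgeir 1/27; Dagny 2/27; Hakon 1/27; Hallvard 1/3; Jorunn 2/27; Liv 1/9; Magnus 2/27; Oskar 2/27; Sindre 1/27; Vidar 2/27; Ylva 2/27

Hallvard, as surviving spouse, takes 1/3.
The remaining 2/3 passes to Gudrun's descendants per stirpes.
The 2/3 is divided into 3 equal shares of 2/9 among Brynja, Frida, Ingeborg.
Brynja predeceased; the 2/9 allotted to Brynja's branch passes to Brynja's issue by representation.
The 2/9 is divided into 3 equal shares of 2/27 among Dagny, Ylva, Jorunn.
Dagny is living and takes 2/27.
Ylva is living and takes 2/27.
Jorunn is living and takes 2/27.
Frida predeceased; the 2/9 allotted to Frida's branch passes to Frida's issue by representation.
The 2/9 is divided into 3 equal shares of 2/27 among Oskar, Vidar, Magnus.
Oskar is living and takes 2/27.
Vidar is living and takes 2/27.
Magnus is living and takes 2/27.
Ingeborg predeceased; the 2/9 allotted to Ingeborg's branch passes to Ingeborg's issue by representation.
The 2/9 is divided into 2 equal shares of 1/9 among Liv, Tove.
Liv is living and takes 1/9.
Tove predeceased; the 1/9 allotted to Tove's branch passes to Tove's issue by representation.
The 1/9 is divided into 3 equal shares of 1/27 among Asgeir, Sindre, Hakon.
Asgeir is living and takes 1/27.
Sindre is living and takes 1/27.
Hakon is living and takes 1/27.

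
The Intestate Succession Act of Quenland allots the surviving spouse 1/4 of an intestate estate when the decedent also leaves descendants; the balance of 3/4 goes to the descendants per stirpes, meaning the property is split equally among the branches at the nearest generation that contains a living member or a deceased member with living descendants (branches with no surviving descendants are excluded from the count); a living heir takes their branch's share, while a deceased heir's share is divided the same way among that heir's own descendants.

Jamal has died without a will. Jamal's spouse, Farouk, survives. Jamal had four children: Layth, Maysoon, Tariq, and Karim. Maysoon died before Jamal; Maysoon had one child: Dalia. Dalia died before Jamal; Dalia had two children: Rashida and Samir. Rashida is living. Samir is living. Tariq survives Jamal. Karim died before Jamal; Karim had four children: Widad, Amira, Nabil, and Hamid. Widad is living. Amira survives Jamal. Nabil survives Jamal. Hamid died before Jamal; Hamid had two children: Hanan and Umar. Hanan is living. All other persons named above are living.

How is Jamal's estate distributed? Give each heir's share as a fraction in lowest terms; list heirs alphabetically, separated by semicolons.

Farouk, as surviving spouse, takes 1/4.
The remaining 3/4 passes to Jamal's descendants per stirpes.
The 3/4 is divided into 4 equal shares of 3/16 among Layth, Maysoon, Tariq, Karim.
Layth is living and takes 3/16.
Maysoon predeceased; the 3/16 allotted to Maysoon's branch passes to Maysoon's issue by representation.
Dalia's line is the sole branch at this level, so the full 3/16 passes to Dalia's issue by representation.
The 3/16 is divided into 2 equal shares of 3/32 among Rashida, Samir.
Rashida is living and takes 3/32.
Samir is living and takes 3/32.
Tariq is living and takes 3/16.
Karim predeceased; the 3/16 allotted to Karim's branch passes to Karim's issue by representation.
The 3/16 is divided into 4 equal shares of 3/64 among Widad, Amira, Nabil, Hamid.
Widad is living and takes 3/64.
Amira is living and takes 3/64.
Nabil is living and takes 3/64.
Hamid predeceased; the 3/64 allotted to Hamid's branch passes to Hamid's issue by representation.
The 3/64 is divided into 2 equal shares of 3/128 among Hanan, Umar.
Hanan is living and takes 3/128.
Umar is living and takes 3/128.

Amira 3/64; Farouk 1/4; Hanan 3/128; Layth 3/16; Nabil 3/64; Rashida 3/32; Samir 3/32; Tariq 3/16; Umar 3/128; Widad 3/64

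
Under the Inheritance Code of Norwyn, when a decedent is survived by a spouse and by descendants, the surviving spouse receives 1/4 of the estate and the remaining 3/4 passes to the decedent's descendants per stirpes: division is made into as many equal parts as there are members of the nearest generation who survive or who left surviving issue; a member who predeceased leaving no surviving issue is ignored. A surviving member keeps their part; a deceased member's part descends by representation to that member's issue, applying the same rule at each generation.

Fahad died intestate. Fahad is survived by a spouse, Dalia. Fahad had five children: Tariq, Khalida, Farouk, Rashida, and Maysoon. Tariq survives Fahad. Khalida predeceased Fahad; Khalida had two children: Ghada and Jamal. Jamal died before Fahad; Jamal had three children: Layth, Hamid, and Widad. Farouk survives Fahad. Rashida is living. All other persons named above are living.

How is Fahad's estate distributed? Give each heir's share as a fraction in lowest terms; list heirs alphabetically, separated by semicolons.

Dalia 1/4; Farouk 3/20; Ghada 3/40; Hamid 1/40; Layth 1/40; Maysoon 3/20; Rashida 3/20; Tariq 3/20; Widad 1/40

Dalia, as surviving spouse, takes 1/4.
The remaining 3/4 passes to Fahad's descendants per stirpes.
The 3/4 is divided into 5 equal shares of 3/20 among Tariq, Khalida, Farouk, Rashida, Maysoon.
Tariq is living and takes 3/20.
Khalida predeceased; the 3/20 allotted to Khalida's branch passes to Khalida's issue by representation.
The 3/20 is divided into 2 equal shares of 3/40 among Ghada, Jamal.
Ghada is living and takes 3/40.
Jamal predeceased; the 3/40 allotted to Jamal's branch passes to Jamal's issue by representation.
The 3/40 is divided into 3 equal shares of 1/40 among Layth, Hamid, Widad.
Layth is living and takes 1/40.
Hamid is living and takes 1/40.
Widad is living and takes 1/40.
Farouk is living and takes 3/20.
Rashida is living and takes 3/20.
Maysoon is living and takes 3/20.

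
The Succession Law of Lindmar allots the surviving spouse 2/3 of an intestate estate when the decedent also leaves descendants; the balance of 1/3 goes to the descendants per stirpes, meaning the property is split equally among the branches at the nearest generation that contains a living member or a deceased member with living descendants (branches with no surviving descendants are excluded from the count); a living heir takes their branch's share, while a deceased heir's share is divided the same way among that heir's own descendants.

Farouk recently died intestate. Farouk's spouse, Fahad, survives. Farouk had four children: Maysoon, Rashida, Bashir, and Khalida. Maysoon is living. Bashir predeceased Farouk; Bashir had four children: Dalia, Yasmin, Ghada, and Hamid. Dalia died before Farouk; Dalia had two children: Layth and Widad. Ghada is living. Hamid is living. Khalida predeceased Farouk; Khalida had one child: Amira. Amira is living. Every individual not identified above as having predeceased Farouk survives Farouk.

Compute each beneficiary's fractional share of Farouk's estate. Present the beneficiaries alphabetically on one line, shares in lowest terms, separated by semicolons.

Fahad, as surviving spouse, takes 2/3.
The remaining 1/3 passes to Farouk's descendants per stirpes.
The 1/3 is divided into 4 equal shares of 1/12 among Maysoon, Rashida, Bashir, Khalida.
Maysoon is living and takes 1/12.
Rashida is living and takes 1/12.
Bashir predeceased; the 1/12 allotted to Bashir's branch passes to Bashir's issue by representation.
The 1/12 is divided into 4 equal shares of 1/48 among Dalia, Yasmin, Ghada, Hamid.
Dalia predeceased; the 1/48 allotted to Dalia's branch passes to Dalia's issue by representation.
The 1/48 is divided into 2 equal shares of 1/96 among Layth, Widad.
Layth is living and takes 1/96.
Widad is living and takes 1/96.
Yasmin is living and takes 1/48.
Ghada is living and takes 1/48.
Hamid is living and takes 1/48.
Khalida predeceased; the 1/12 allotted to Khalida's branch passes to Khalida's issue by representation.
Amira is the sole taker at this level and receives the full 1/12.

Amira 1/12; Fahad 2/3; Ghada 1/48; Hamid 1/48; Layth 1/96; Maysoon 1/12; Rashida 1/12; Widad 1/96; Yasmin 1/48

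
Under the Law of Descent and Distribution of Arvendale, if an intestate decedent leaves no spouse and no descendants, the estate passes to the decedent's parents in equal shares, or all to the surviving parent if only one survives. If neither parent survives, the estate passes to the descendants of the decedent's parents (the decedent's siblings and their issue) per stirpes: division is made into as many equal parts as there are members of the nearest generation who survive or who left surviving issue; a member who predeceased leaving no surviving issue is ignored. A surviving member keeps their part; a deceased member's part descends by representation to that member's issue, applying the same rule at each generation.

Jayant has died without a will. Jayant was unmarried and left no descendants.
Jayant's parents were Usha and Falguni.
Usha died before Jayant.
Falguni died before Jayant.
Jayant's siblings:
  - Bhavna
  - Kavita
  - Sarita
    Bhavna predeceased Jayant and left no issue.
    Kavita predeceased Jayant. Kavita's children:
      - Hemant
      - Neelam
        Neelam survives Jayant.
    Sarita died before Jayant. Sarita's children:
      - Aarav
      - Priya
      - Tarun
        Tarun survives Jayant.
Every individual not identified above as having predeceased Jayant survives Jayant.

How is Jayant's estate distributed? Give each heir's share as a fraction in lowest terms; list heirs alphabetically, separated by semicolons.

Aarav 1/6; Hemant 1/4; Neelam 1/4; Priya 1/6; Tarun 1/6

Neither parent survives and there are no descendants, so the estate passes to Jayant's siblings and their issue per stirpes.
Bhavna left no surviving issue, so that branch lapses and is disregarded.
The estate is divided into 2 equal shares of 1/2 among Kavita, Sarita.
Kavita predeceased; the 1/2 allotted to Kavita's branch passes to Kavita's issue by representation.
The 1/2 is divided into 2 equal shares of 1/4 among Hemant, Neelam.
Hemant is living and takes 1/4.
Neelam is living and takes 1/4.
Sarita predeceased; the 1/2 allotted to Sarita's branch passes to Sarita's issue by representation.
The 1/2 is divided into 3 equal shares of 1/6 among Aarav, Priya, Tarun.
Aarav is living and takes 1/6.
Priya is living and takes 1/6.
Tarun is living and takes 1/6.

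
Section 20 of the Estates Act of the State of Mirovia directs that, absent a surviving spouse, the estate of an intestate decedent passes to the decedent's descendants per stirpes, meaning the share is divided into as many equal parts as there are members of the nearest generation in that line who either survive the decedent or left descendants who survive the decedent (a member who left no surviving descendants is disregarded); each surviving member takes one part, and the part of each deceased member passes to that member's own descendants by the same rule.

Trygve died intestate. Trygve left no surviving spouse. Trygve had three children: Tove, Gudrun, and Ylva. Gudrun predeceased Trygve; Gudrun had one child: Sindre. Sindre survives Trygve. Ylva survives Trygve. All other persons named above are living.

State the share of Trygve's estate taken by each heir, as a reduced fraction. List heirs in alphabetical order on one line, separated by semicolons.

There is no surviving spouse, so the entire estate passes to Trygve's descendants per stirpes.
The estate is divided into 3 equal shares of 1/3 among Tove, Gudrun, Ylva.
Tove is living and takes 1/3.
Gudrun predeceased; the 1/3 allotted to Gudrun's branch passes to Gudrun's issue by representation.
Sindre is the sole taker at this level and receives the full 1/3.
Ylva is living and takes 1/3.

Sindre 1/3; Tove 1/3; Ylva 1/3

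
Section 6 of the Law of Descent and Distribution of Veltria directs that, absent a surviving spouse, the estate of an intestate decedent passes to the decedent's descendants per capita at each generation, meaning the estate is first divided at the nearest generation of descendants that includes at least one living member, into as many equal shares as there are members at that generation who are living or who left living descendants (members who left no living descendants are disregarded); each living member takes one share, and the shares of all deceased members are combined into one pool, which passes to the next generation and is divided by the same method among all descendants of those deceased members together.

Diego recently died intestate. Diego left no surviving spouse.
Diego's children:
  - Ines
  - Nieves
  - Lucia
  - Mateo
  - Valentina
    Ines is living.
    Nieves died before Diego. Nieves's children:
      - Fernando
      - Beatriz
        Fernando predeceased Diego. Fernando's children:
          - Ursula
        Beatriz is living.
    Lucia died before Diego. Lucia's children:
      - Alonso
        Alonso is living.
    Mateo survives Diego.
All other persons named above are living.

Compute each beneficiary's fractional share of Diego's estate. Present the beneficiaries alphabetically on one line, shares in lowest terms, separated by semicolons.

Alonso 2/15; Beatriz 2/15; Ines 1/5; Mateo 1/5; Ursula 2/15; Valentina 1/5

There is no surviving spouse, so the entire estate passes to Diego's descendants per capita at each generation.
At generation 1 (Ines, Nieves, Lucia, Mateo, Valentina) there are 5 shares of (1)/5 = 1/5 each.
Living: Ines, Mateo, and Valentina — each takes 1/5.
Deceased: Nieves and Lucia. Their combined 2/5 is pooled and carried to generation 2.
At generation 2 (Fernando, Beatriz, Alonso) there are 3 shares of (2/5)/3 = 2/15 each.
Living: Beatriz and Alonso — each takes 2/15.
Deceased: Fernando. That 2/15 share is carried to generation 3.
At generation 3 (Ursula) there are 1 shares of (2/15)/1 = 2/15 each.
Living: Ursula — each takes 2/15.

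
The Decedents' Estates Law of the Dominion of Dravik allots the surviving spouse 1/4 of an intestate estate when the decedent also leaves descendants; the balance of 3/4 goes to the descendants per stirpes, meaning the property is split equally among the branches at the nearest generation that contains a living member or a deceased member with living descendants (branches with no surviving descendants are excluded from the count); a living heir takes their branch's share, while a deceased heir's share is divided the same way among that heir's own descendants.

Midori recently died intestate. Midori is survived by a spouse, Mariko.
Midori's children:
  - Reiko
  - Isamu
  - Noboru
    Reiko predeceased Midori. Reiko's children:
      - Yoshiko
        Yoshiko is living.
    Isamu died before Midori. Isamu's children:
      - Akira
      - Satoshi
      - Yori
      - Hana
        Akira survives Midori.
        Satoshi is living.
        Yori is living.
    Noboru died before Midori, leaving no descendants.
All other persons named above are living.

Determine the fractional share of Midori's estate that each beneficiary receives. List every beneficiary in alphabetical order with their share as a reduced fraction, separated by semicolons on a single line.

Mariko, as surviving spouse, takes 1/4.
The remaining 3/4 passes to Midori's descendants per stirpes.
Noboru left no surviving issue, so that branch lapses and is disregarded.
The 3/4 is divided into 2 equal shares of 3/8 among Reiko, Isamu.
Reiko predeceased; the 3/8 allotted to Reiko's branch passes to Reiko's issue by representation.
Yoshiko is the sole taker at this level and receives the full 3/8.
Isamu predeceased; the 3/8 allotted to Isamu's branch passes to Isamu's issue by representation.
The 3/8 is divided into 4 equal shares of 3/32 among Akira, Satoshi, Yori, Hana.
Akira is living and takes 3/32.
Satoshi is living and takes 3/32.
Yori is living and takes 3/32.
Hana is living and takes 3/32.

Akira 3/32; Hana 3/32; Mariko 1/4; Satoshi 3/32; Yori 3/32; Yoshiko 3/8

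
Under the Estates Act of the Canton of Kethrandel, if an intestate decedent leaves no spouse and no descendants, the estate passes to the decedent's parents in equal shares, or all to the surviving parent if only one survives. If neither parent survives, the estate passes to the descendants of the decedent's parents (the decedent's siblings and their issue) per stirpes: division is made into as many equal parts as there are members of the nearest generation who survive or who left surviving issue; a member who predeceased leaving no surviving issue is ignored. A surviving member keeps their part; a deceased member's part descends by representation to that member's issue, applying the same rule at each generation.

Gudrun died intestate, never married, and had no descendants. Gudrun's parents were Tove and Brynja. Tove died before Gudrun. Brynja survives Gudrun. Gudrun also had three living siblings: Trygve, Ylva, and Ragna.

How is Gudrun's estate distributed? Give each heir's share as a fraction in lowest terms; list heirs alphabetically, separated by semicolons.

Only one parent, Brynja, survives, so Brynja takes the entire estate. The siblings take nothing because a surviving parent has priority.

Brynja 1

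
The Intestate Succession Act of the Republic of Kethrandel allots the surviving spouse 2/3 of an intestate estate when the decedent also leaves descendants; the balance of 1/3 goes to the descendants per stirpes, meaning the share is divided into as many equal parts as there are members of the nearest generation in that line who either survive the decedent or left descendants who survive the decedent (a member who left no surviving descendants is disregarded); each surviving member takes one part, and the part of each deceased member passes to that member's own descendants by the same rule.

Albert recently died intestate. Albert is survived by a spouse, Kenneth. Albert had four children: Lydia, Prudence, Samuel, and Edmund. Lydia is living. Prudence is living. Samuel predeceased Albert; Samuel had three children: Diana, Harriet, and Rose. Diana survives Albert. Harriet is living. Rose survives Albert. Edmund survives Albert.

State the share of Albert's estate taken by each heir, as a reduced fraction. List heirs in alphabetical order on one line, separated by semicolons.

Diana 1/36; Edmund 1/12; Harriet 1/36; Kenneth 2/3; Lydia 1/12; Prudence 1/12; Rose 1/36

Kenneth, as surviving spouse, takes 2/3.
The remaining 1/3 passes to Albert's descendants per stirpes.
The 1/3 is divided into 4 equal shares of 1/12 among Lydia, Prudence, Samuel, Edmund.
Lydia is living and takes 1/12.
Prudence is living and takes 1/12.
Samuel predeceased; the 1/12 allotted to Samuel's branch passes to Samuel's issue by representation.
The 1/12 is divided into 3 equal shares of 1/36 among Diana, Harriet, Rose.
Diana is living and takes 1/36.
Harriet is living and takes 1/36.
Rose is living and takes 1/36.
Edmund is living and takes 1/12.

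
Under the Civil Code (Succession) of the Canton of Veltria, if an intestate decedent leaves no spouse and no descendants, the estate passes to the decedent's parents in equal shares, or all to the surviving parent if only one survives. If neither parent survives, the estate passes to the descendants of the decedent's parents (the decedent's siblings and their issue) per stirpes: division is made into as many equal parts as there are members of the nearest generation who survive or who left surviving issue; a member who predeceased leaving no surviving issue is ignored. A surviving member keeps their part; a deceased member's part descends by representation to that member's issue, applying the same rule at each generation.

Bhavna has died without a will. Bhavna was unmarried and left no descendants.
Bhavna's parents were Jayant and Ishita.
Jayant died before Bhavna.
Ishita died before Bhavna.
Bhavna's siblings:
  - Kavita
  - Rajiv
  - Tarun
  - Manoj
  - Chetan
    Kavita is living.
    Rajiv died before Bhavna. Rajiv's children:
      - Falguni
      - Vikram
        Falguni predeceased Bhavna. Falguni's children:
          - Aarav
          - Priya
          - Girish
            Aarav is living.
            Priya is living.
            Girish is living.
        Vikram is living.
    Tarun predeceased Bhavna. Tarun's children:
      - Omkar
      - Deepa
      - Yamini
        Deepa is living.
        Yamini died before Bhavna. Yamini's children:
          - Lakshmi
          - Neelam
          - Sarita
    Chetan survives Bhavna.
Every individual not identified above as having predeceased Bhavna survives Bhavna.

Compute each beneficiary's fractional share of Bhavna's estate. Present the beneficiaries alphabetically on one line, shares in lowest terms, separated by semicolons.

Aarav 1/30; Chetan 1/5; Deepa 1/15; Girish 1/30; Kavita 1/5; Lakshmi 1/45; Manoj 1/5; Neelam 1/45; Omkar 1/15; Priya 1/30; Sarita 1/45; Vikram 1/10

Neither parent survives and there are no descendants, so the estate passes to Bhavna's siblings and their issue per stirpes.
The estate is divided into 5 equal shares of 1/5 among Kavita, Rajiv, Tarun, Manoj, Chetan.
Kavita is living and takes 1/5.
Rajiv predeceased; the 1/5 allotted to Rajiv's branch passes to Rajiv's issue by representation.
The 1/5 is divided into 2 equal shares of 1/10 among Falguni, Vikram.
Falguni predeceased; the 1/10 allotted to Falguni's branch passes to Falguni's issue by representation.
The 1/10 is divided into 3 equal shares of 1/30 among Aarav, Priya, Girish.
Aarav is living and takes 1/30.
Priya is living and takes 1/30.
Girish is living and takes 1/30.
Vikram is living and takes 1/10.
Tarun predeceased; the 1/5 allotted to Tarun's branch passes to Tarun's issue by representation.
The 1/5 is divided into 3 equal shares of 1/15 among Omkar, Deepa, Yamini.
Omkar is living and takes 1/15.
Deepa is living and takes 1/15.
Yamini predeceased; the 1/15 allotted to Yamini's branch passes to Yamini's issue by representation.
The 1/15 is divided into 3 equal shares of 1/45 among Lakshmi, Neelam, Sarita.
Lakshmi is living and takes 1/45.
Neelam is living and takes 1/45.
Sarita is living and takes 1/45.
Manoj is living and takes 1/5.
Chetan is living and takes 1/5.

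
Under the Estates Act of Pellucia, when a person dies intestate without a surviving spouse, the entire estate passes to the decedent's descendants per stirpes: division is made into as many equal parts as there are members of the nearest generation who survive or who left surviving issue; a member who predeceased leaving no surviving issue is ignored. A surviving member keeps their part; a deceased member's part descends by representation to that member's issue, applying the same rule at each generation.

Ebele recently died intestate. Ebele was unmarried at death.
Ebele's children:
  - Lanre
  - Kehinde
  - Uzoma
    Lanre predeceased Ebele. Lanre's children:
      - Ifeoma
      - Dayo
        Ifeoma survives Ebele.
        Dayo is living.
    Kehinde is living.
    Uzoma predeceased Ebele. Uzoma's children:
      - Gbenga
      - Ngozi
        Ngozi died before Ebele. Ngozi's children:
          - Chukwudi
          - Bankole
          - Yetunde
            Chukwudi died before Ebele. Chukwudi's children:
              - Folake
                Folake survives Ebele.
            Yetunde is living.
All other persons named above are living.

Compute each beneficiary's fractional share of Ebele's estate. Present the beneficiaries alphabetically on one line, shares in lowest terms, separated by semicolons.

There is no surviving spouse, so the entire estate passes to Ebele's descendants per stirpes.
The estate is divided into 3 equal shares of 1/3 among Lanre, Kehinde, Uzoma.
Lanre predeceased; the 1/3 allotted to Lanre's branch passes to Lanre's issue by representation.
The 1/3 is divided into 2 equal shares of 1/6 among Ifeoma, Dayo.
Ifeoma is living and takes 1/6.
Dayo is living and takes 1/6.
Kehinde is living and takes 1/3.
Uzoma predeceased; the 1/3 allotted to Uzoma's branch passes to Uzoma's issue by representation.
The 1/3 is divided into 2 equal shares of 1/6 among Gbenga, Ngozi.
Gbenga is living and takes 1/6.
Ngozi predeceased; the 1/6 allotted to Ngozi's branch passes to Ngozi's issue by representation.
The 1/6 is divided into 3 equal shares of 1/18 among Chukwudi, Bankole, Yetunde.
Chukwudi predeceased; the 1/18 allotted to Chukwudi's branch passes to Chukwudi's issue by representation.
Folake is the sole taker at this level and receives the full 1/18.
Bankole is living and takes 1/18.
Yetunde is living and takes 1/18.

Bankole 1/18; Dayo 1/6; Folake 1/18; Gbenga 1/6; Ifeoma 1/6; Kehinde 1/3; Yetunde 1/18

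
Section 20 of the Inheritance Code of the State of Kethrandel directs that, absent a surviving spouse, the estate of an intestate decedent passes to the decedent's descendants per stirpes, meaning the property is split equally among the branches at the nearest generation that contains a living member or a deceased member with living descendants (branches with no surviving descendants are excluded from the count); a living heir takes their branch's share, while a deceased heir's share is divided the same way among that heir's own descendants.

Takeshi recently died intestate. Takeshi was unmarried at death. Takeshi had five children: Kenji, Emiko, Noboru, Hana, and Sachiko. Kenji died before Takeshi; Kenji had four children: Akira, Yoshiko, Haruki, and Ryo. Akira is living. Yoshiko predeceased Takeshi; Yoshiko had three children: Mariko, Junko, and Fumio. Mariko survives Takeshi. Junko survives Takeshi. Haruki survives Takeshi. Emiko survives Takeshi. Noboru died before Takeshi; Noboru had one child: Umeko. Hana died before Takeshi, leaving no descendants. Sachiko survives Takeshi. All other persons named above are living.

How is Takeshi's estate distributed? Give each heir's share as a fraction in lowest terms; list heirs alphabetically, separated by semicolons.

There is no surviving spouse, so the entire estate passes to Takeshi's descendants per stirpes.
Hana left no surviving issue, so that branch lapses and is disregarded.
The estate is divided into 4 equal shares of 1/4 among Kenji, Emiko, Noboru, Sachiko.
Kenji predeceased; the 1/4 allotted to Kenji's branch passes to Kenji's issue by representation.
The 1/4 is divided into 4 equal shares of 1/16 among Akira, Yoshiko, Haruki, Ryo.
Akira is living and takes 1/16.
Yoshiko predeceased; the 1/16 allotted to Yoshiko's branch passes to Yoshiko's issue by representation.
The 1/16 is divided into 3 equal shares of 1/48 among Mariko, Junko, Fumio.
Mariko is living and takes 1/48.
Junko is living and takes 1/48.
Fumio is living and takes 1/48.
Haruki is living and takes 1/16.
Ryo is living and takes 1/16.
Emiko is living and takes 1/4.
Noboru predeceased; the 1/4 allotted to Noboru's branch passes to Noboru's issue by representation.
Umeko is the sole taker at this level and receives the full 1/4.
Sachiko is living and takes 1/4.

Akira 1/16; Emiko 1/4; Fumio 1/48; Haruki 1/16; Junko 1/48; Mariko 1/48; Ryo 1/16; Sachiko 1/4; Umeko 1/4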